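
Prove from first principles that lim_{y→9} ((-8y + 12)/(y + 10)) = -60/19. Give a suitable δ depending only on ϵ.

δ = min(19/2, (361/184)ϵ)

Let ϵ > 0 be given. We want δ > 0 with 0 < |y − 9| < δ ⇒ |(-8y + 12)/(y + 10) + 60/19| < ϵ.
Combining over a common denominator, (-8y + 12)/(y + 10) + 60/19 = [(-8y + 12)·19 − (-60)·(y + 10)] / [19·(y + 10)] = -92(y − 9) / (19(y + 10)).
So |(-8y + 12)/(y + 10) + 60/19| = 92|y − 9| / (19·|y + 10|).
Restrict δ ≤ 19/2. Then |y − 9| < 19/2 gives |y + 10| = |(y − 9) + 19| ≥ 19 − 19/2 = 19/2.
Hence |(-8y + 12)/(y + 10) + 60/19| < 92|y − 9|/(19·(19/2)) = (184/361)|y − 9|, which is < ϵ once |y − 9| < (361/184)ϵ.
Take δ = min(19/2, (361/184)ϵ). Then 0 < |y − 9| < δ forces both bounds, so |(-8y + 12)/(y + 10) + 60/19| < ϵ.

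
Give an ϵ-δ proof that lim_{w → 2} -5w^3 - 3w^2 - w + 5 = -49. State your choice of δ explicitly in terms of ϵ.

δ = min(2, ϵ/159)

Let ϵ > 0 be given. We want δ > 0 such that 0 < |w − 2| < δ implies |(-5w^3 - 3w^2 - w + 5) + 49| < ϵ.
(-5w^3 - 3w^2 - w + 5) + 49 = -5w^3 - 3w^2 - w + 54 = (w − 2)(-5w^2 - 13w - 27).
So |(-5w^3 - 3w^2 - w + 5) + 49| = |w − 2|·|-5w^2 - 13w - 27|.
Require δ ≤ 2. Then |w − 2| < 2 gives |w| < 4, and by the triangle inequality |-5w^2 - 13w - 27| ≤ 5·4^2 + 13·4 + 27 = 159.
Hence |(-5w^3 - 3w^2 - w + 5) + 49| ≤ 159|w − 2| < ϵ provided |w − 2| < ϵ/159.
Choosing δ = min(2, ϵ/159) ensures both conditions, hence |(-5w^3 - 3w^2 - w + 5) + 49| < ϵ.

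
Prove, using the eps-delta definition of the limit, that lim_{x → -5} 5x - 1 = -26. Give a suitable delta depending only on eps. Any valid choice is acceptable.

Let eps > 0 be given. We need delta > 0 so that 0 < |x + 5| < delta implies |(5x - 1) + 26| < eps.
|(5x - 1) + 26| = |5x + 25| = 5|x + 5|.
Thus it suffices that |x + 5| < eps/5.
Take delta = eps/5. If 0 < |x + 5| < delta then |(5x - 1) + 26| = 5|x + 5| < 5·(eps/5) = eps.

delta = eps/5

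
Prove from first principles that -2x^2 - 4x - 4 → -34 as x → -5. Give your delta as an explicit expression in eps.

Suppose eps > 0. We want delta > 0 such that 0 < |x + 5| < delta implies |(-2x^2 - 4x - 4) + 34| < eps.
(-2x^2 - 4x - 4) + 34 = -2x^2 - 4x + 30 = (x + 5)(-2x + 6).
So |(-2x^2 - 4x - 4) + 34| = |x + 5|·|-2x + 6|.
Require delta ≤ 2. Then |x + 5| < 2 gives |x| < 7, and by the triangle inequality |-2x + 6| ≤ 2·7 + 6 = 20.
Hence |(-2x^2 - 4x - 4) + 34| ≤ 20|x + 5| < eps provided |x + 5| < eps/20.
Take delta = min(2, eps/20). Then 0 < |x + 5| < delta gives both |x + 5| < 2 and |x + 5| < eps/20, so |(-2x^2 - 4x - 4) + 34| < eps.

delta = min(2, eps/20)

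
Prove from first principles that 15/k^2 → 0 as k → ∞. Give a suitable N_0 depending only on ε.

Let ε > 0. For k ≥ 1, |15/k^2 − 0| = 15/k^2.
15/k^2 < ε ⇔ k^2 > 15/ε ⇔ k > (15/ε)^{1/2}.
Take N_0 = (15/ε)^{1/2}. Then k > N_0 implies 15/k^2 < ε.

N_0 = (15/ε)^{1/2}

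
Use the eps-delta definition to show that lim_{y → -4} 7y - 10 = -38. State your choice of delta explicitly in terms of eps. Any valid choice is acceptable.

delta = eps/7

Let eps > 0. We need delta > 0 so that 0 < |y + 4| < delta implies |(7y - 10) + 38| < eps.
|(7y - 10) + 38| = |7y + 28| = 7|y + 4|.
Thus it suffices that |y + 4| < eps/7.
Take delta = eps/7. If 0 < |y + 4| < delta then |(7y - 10) + 38| = 7|y + 4| < 7·(eps/7) = eps.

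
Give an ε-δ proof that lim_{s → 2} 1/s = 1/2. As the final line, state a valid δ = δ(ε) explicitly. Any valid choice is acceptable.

Suppose ε > 0. We seek δ > 0 such that 0 < |s − 2| < δ implies |1/s − (1/2)| < ε.
|1/s − (1/2)| = |2 − s|/(2·|s|) = |s − 2|/(2|s|).
Require δ ≤ 1 so that |s| > 2 − 1 = 1, hence 2|s| > 2.
Then |1/s − (1/2)| < |s − 2|/2, which is < ε when |s − 2| < 2ε.
Take δ = min(1, 2ε). Then 0 < |s − 2| < δ gives both |s − 2| < 1 and |s − 2| < 2ε, so |1/s − (1/2)| < ε.

δ = min(1, 2ε)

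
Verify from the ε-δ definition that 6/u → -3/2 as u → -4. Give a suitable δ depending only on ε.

δ = min(2, (4/3)ε)

Fix ε > 0. We seek δ > 0 such that 0 < |u + 4| < δ implies |6/u + 3/2| < ε.
|6/u + 3/2| = 6·|-4 − u|/(4·|u|) = 6|u + 4|/(4|u|).
Require δ ≤ 2 so that |u| > 4 − 2 = 2, hence 4|u| > 8.
Then |6/u + 3/2| < 6|u + 4|/8, which is < ε when |u + 4| < (4/3)ε.
Take δ = min(2, (4/3)ε). Then 0 < |u + 4| < δ gives both |u + 4| < 2 and |u + 4| < (4/3)ε, so |6/u + 3/2| < ε.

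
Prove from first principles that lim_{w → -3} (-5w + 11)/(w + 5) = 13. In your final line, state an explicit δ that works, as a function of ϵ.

Fix ϵ > 0. We want δ > 0 with 0 < |w + 3| < δ ⇒ |(-5w + 11)/(w + 5) − 13| < ϵ.
Combining over a common denominator, (-5w + 11)/(w + 5) − 13 = [(-5w + 11)·2 − 26·(w + 5)] / [2·(w + 5)] = -36(w + 3) / (2(w + 5)).
So |(-5w + 11)/(w + 5) − 13| = 36|w + 3| / (2·|w + 5|).
Restrict δ ≤ 1. Then |w + 3| < 1 gives |w + 5| = |(w + 3) + 2| ≥ 2 − 1 = 1.
Hence |(-5w + 11)/(w + 5) − 13| < 36|w + 3|/(2·1) = 18|w + 3|, which is < ϵ once |w + 3| < (1/18)ϵ.
Take δ = min(1, (1/18)ϵ). Then 0 < |w + 3| < δ forces both bounds, so |(-5w + 11)/(w + 5) − 13| < ϵ.

δ = min(1, (1/18)ϵ)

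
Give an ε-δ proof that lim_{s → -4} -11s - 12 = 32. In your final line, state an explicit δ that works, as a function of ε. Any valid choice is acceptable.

δ = ε/11

Fix ε > 0. We need δ > 0 so that 0 < |s + 4| < δ implies |(-11s - 12) − 32| < ε.
Since (-11s - 12) − 32 = -11(s + 4), we have |(-11s - 12) − 32| = 11|s + 4|.
So 11|s + 4| < ε exactly when |s + 4| < ε/11.
Take δ = ε/11. If 0 < |s + 4| < δ then |(-11s - 12) − 32| = 11|s + 4| < 11·(ε/11) = ε.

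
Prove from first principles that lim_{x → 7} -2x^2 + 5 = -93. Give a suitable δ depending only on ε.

Let ε > 0 be given. We want δ > 0 such that 0 < |x − 7| < δ implies |(-2x^2 + 5) + 93| < ε.
(-2x^2 + 5) + 93 = -2x^2 + 98 = (x − 7)(-2x - 14).
So |(-2x^2 + 5) + 93| = |x − 7|·|-2x - 14|.
Assume first that |x − 7| < 2, so |x| < 9. Then |-2x - 14| ≤ 2·9 + 14 = 32.
Hence |(-2x^2 + 5) + 93| ≤ 32|x − 7| < ε provided |x − 7| < ε/32.
Take δ = min(2, ε/32). Then 0 < |x − 7| < δ gives both |x − 7| < 2 and |x − 7| < ε/32, so |(-2x^2 + 5) + 93| < ε.

δ = min(2, ε/32)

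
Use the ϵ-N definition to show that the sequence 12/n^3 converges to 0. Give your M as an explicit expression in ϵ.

M = (12/ϵ)^{1/3}

Fix ϵ > 0. For n ≥ 1, |12/n^3 − 0| = 12/n^3.
12/n^3 < ϵ ⇔ n^3 > 12/ϵ ⇔ n > (12/ϵ)^{1/3}.
Take M = (12/ϵ)^{1/3}. Then n > M implies 12/n^3 < ϵ.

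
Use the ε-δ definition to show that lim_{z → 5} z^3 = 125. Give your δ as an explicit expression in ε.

δ = min(1, ε/91)

Let ε > 0. We seek δ > 0 with 0 < |z − 5| < δ ⇒ |z^3 − 125| < ε.
Factor: z^3 − 125 = (z − 5)(z^2 + 5z + 25), so |z^3 − 125| = |z − 5|·|z^2 + 5z + 25|.
Impose δ ≤ 1 so that |z| < 6; then |z^2 + 5z + 25| ≤ 91.
Hence |z^3 − 125| ≤ 91|z − 5|, which is < ε once |z − 5| < ε/91.
Take δ = min(1, ε/91). If 0 < |z − 5| < δ then both bounds hold and |z^3 − 125| ≤ 91|z − 5| < 91·(ε/91) = ε.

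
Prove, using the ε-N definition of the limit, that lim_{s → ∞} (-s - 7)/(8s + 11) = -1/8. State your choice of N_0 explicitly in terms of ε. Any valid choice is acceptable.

N_0 = (45/64)/ε

Let ε > 0 be given. We seek N_0 > 0 such that s > N_0 implies |(-s - 7)/(8s + 11) + 1/8| < ε.
(-s - 7)/(8s + 11) + 1/8 = (8(-s - 7) − (-1)(8s + 11)) / (8(8s + 11)) = -45/(8(8s + 11)).
For s > 0 we have 8s + 11 > 8s, so |(-s - 7)/(8s + 11) + 1/8| = 45/(8(8s + 11)) < 45/(8·8s) = (45/64)/s.
Thus |(-s - 7)/(8s + 11) + 1/8| < ε whenever s > (45/64)/ε.
Take N_0 = (45/64)/ε. If s > N_0 then |(-s - 7)/(8s + 11) + 1/8| < (45/64)/s < ε.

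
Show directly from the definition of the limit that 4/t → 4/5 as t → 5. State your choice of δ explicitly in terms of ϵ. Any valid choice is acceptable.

δ = min(5/2, (25/8)ϵ)

Let ϵ > 0 be given. We seek δ > 0 such that 0 < |t − 5| < δ implies |4/t − (4/5)| < ϵ.
|4/t − (4/5)| = 4·|5 − t|/(5·|t|) = 4|t − 5|/(5|t|).
Restrict δ ≤ 5/2. Then |t − 5| < 5/2 gives |t| > 5/2, so 5|t| > 25/2.
Then |4/t − (4/5)| < 4|t − 5|/(25/2), which is < ϵ when |t − 5| < (25/8)ϵ.
Take δ = min(5/2, (25/8)ϵ). Then 0 < |t − 5| < δ gives both |t − 5| < 5/2 and |t − 5| < (25/8)ϵ, so |4/t − (4/5)| < ϵ.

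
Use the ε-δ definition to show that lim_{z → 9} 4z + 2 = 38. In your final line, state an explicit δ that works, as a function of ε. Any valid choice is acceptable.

Let ε > 0 be given. We need δ > 0 so that 0 < |z − 9| < δ implies |(4z + 2) − 38| < ε.
Since (4z + 2) − 38 = 4(z − 9), we have |(4z + 2) − 38| = 4|z − 9|.
Thus it suffices that |z − 9| < ε/4.
Take δ = ε/4. If 0 < |z − 9| < δ then |(4z + 2) − 38| = 4|z − 9| < 4·(ε/4) = ε.

δ = ε/4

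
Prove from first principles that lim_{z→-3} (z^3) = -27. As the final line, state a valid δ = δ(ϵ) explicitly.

Let ϵ > 0 be given. We seek δ > 0 with 0 < |z + 3| < δ ⇒ |z^3 + 27| < ϵ.
Factor: z^3 + 27 = (z + 3)(z^2 - 3z + 9), so |z^3 + 27| = |z + 3|·|z^2 - 3z + 9|.
Impose δ ≤ 1 so that |z| < 4; then |z^2 - 3z + 9| ≤ 37.
Hence |z^3 + 27| ≤ 37|z + 3|, which is < ϵ once |z + 3| < ϵ/37.
Take δ = min(1, ϵ/37). If 0 < |z + 3| < δ then both bounds hold and |z^3 + 27| ≤ 37|z + 3| < 37·(ϵ/37) = ϵ.

δ = min(1, ϵ/37)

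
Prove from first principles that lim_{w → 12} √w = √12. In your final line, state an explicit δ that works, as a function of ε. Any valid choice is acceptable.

δ = min(12, √12·ε)

Let ε > 0 be given. We want δ > 0 such that 0 < |w − 12| < δ implies |√w − √12| < ε.
Multiplying by the conjugate, |√w − √12| = |w − 12|/(√w + √12).
Restrict δ ≤ 12 so that |w − 12| < 12 forces w > 0, and then √w + √12 > √12.
Hence |√w − √12| < |w − 12|/√12, which is < ε once |w − 12| < √12·ε.
Take δ = min(12, √12·ε). If 0 < |w − 12| < δ then w > 0 and |√w − √12| < |w − 12|/√12 < ε.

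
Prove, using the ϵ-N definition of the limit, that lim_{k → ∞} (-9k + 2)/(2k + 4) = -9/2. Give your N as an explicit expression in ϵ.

Let ϵ > 0 be given. For k ≥ 1, |(-9k + 2)/(2k + 4) + 9/2| = |40|/(2(2k + 4)) = 40/(2(2k + 4)).
Since 2k + 4 ≥ 2k for k ≥ 1, this is ≤ 40/(2·2k) = 10/k.
So |(-9k + 2)/(2k + 4) + 9/2| < ϵ whenever k > 10/ϵ.
Take N = 10/ϵ. If k > N then |(-9k + 2)/(2k + 4) + 9/2| ≤ 10/k < ϵ.

N = 10/ϵ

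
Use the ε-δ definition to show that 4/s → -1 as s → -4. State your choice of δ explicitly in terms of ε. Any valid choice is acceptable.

δ = min(2, 2ε)

Fix ε > 0. We seek δ > 0 such that 0 < |s + 4| < δ implies |4/s + 1| < ε.
|4/s + 1| = 4·|-4 − s|/(4·|s|) = 4|s + 4|/(4|s|).
Require δ ≤ 2 so that |s| > 4 − 2 = 2, hence 4|s| > 8.
Then |4/s + 1| < 4|s + 4|/8, which is < ε when |s + 4| < 2ε.
Take δ = min(2, 2ε). Then 0 < |s + 4| < δ gives both |s + 4| < 2 and |s + 4| < 2ε, so |4/s + 1| < ε.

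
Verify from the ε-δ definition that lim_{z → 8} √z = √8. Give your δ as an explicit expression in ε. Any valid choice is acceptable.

δ = min(8, √8·ε)

Let ε > 0 be given. We want δ > 0 such that 0 < |z − 8| < δ implies |√z − √8| < ε.
Multiplying by the conjugate, |√z − √8| = |z − 8|/(√z + √8).
Restrict δ ≤ 8 so that |z − 8| < 8 forces z > 0, and then √z + √8 > √8.
Hence |√z − √8| < |z − 8|/√8, which is < ε once |z − 8| < √8·ε.
Take δ = min(8, √8·ε). If 0 < |z − 8| < δ then z > 0 and |√z − √8| < |z − 8|/√8 < ε.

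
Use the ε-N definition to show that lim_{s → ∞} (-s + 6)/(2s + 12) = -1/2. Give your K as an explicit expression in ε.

K = 6/ε

Let ε > 0. We seek K > 0 such that s > K implies |(-s + 6)/(2s + 12) + 1/2| < ε.
(-s + 6)/(2s + 12) + 1/2 = (2(-s + 6) − (-1)(2s + 12)) / (2(2s + 12)) = 24/(2(2s + 12)).
For s > 0 we have 2s + 12 > 2s, so |(-s + 6)/(2s + 12) + 1/2| = 24/(2(2s + 12)) < 24/(2·2s) = 6/s.
Thus |(-s + 6)/(2s + 12) + 1/2| < ε whenever s > 6/ε.
Take K = 6/ε. If s > K then |(-s + 6)/(2s + 12) + 1/2| < 6/s < ε.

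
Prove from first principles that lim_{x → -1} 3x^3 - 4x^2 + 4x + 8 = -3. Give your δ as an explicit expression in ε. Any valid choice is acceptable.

Suppose ε > 0. We want δ > 0 such that 0 < |x + 1| < δ implies |(3x^3 - 4x^2 + 4x + 8) + 3| < ε.
(3x^3 - 4x^2 + 4x + 8) + 3 = 3x^3 - 4x^2 + 4x + 11 = (x + 1)(3x^2 - 7x + 11).
So |(3x^3 - 4x^2 + 4x + 8) + 3| = |x + 1|·|3x^2 - 7x + 11|.
Require δ ≤ 1. Then |x + 1| < 1 gives |x| < 2, and by the triangle inequality |3x^2 - 7x + 11| ≤ 3·2^2 + 7·2 + 11 = 37.
Hence |(3x^3 - 4x^2 + 4x + 8) + 3| ≤ 37|x + 1| < ε provided |x + 1| < ε/37.
Take δ = min(1, ε/37). Then 0 < |x + 1| < δ gives both |x + 1| < 1 and |x + 1| < ε/37, so |(3x^3 - 4x^2 + 4x + 8) + 3| < ε.

δ = min(1, ε/37)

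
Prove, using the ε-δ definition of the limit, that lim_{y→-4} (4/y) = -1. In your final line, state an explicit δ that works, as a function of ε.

δ = min(2, 2ε)

Fix ε > 0. We seek δ > 0 such that 0 < |y + 4| < δ implies |4/y + 1| < ε.
|4/y + 1| = 4·|-4 − y|/(4·|y|) = 4|y + 4|/(4|y|).
Require δ ≤ 2 so that |y| > 4 − 2 = 2, hence 4|y| > 8.
Then |4/y + 1| < 4|y + 4|/8, which is < ε when |y + 4| < 2ε.
Take δ = min(2, 2ε). Then 0 < |y + 4| < δ gives both |y + 4| < 2 and |y + 4| < 2ε, so |4/y + 1| < ε.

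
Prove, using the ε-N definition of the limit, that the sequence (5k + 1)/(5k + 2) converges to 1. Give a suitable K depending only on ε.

Suppose ε > 0. For k ≥ 1, |(5k + 1)/(5k + 2) − 1| = |-5|/(5(5k + 2)) = 5/(5(5k + 2)).
Since 5k + 2 ≥ 5k for k ≥ 1, this is ≤ 5/(5·5k) = (1/5)/k.
So |(5k + 1)/(5k + 2) − 1| < ε whenever k > (1/5)/ε.
Take K = (1/5)/ε. If k > K then |(5k + 1)/(5k + 2) − 1| ≤ (1/5)/k < ε.

K = (1/5)/ε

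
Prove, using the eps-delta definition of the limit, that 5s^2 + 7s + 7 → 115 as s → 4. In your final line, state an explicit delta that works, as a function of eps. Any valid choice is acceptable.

delta = min(2, eps/57)

Fix eps > 0. We want delta > 0 such that 0 < |s − 4| < delta implies |(5s^2 + 7s + 7) − 115| < eps.
(5s^2 + 7s + 7) − 115 = 5s^2 + 7s - 108 = (s − 4)(5s + 27).
So |(5s^2 + 7s + 7) − 115| = |s − 4|·|5s + 27|.
Assume first that |s − 4| < 2, so |s| < 6. Then |5s + 27| ≤ 5·6 + 27 = 57.
Hence |(5s^2 + 7s + 7) − 115| ≤ 57|s − 4| < eps provided |s − 4| < eps/57.
Choosing delta = min(2, eps/57) ensures both conditions, hence |(5s^2 + 7s + 7) − 115| < eps.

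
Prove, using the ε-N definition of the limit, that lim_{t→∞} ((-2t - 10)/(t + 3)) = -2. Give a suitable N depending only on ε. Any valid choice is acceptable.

Fix ε > 0. We seek N > 0 such that t > N implies |(-2t - 10)/(t + 3) + 2| < ε.
(-2t - 10)/(t + 3) + 2 = ((-2t - 10) − (-2)(t + 3)) / ((t + 3)) = -4/((t + 3)).
For t > 0 we have t + 3 > t, so |(-2t - 10)/(t + 3) + 2| = 4/((t + 3)) < 4/(t) = 4/t.
Thus |(-2t - 10)/(t + 3) + 2| < ε whenever t > 4/ε.
Take N = 4/ε. If t > N then |(-2t - 10)/(t + 3) + 2| < 4/t < ε.

N = 4/ε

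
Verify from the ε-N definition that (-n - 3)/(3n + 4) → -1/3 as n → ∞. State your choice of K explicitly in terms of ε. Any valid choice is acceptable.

Suppose ε > 0. For n ≥ 1, |(-n - 3)/(3n + 4) + 1/3| = |-5|/(3(3n + 4)) = 5/(3(3n + 4)).
Since 3n + 4 ≥ 3n for n ≥ 1, this is ≤ 5/(3·3n) = (5/9)/n.
So |(-n - 3)/(3n + 4) + 1/3| < ε whenever n > (5/9)/ε.
Take K = (5/9)/ε. If n > K then |(-n - 3)/(3n + 4) + 1/3| ≤ (5/9)/n < ε.

K = (5/9)/ε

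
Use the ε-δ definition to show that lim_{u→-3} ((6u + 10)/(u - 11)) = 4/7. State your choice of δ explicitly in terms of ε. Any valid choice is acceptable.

Fix ε > 0. We want δ > 0 with 0 < |u + 3| < δ ⇒ |(6u + 10)/(u - 11) − (4/7)| < ε.
Combining over a common denominator, (6u + 10)/(u - 11) − (4/7) = [(6u + 10)·(-14) − (-8)·(u - 11)] / [(-14)·(u - 11)] = -76(u + 3) / ((-14)(u - 11)).
So |(6u + 10)/(u - 11) − (4/7)| = 76|u + 3| / (14·|u − 11|).
Restrict δ ≤ 7. Then |u + 3| < 7 gives |u − 11| = |(u + 3) + (-14)| ≥ 14 − 7 = 7.
Hence |(6u + 10)/(u - 11) − (4/7)| < 76|u + 3|/(14·7) = (38/49)|u + 3|, which is < ε once |u + 3| < (49/38)ε.
Take δ = min(7, (49/38)ε). Then 0 < |u + 3| < δ forces both bounds, so |(6u + 10)/(u - 11) − (4/7)| < ε.

δ = min(7, (49/38)ε)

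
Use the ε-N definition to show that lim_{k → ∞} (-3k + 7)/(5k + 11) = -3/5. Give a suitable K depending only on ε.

Let ε > 0. For k ≥ 1, |(-3k + 7)/(5k + 11) + 3/5| = |68|/(5(5k + 11)) = 68/(5(5k + 11)).
Since 5k + 11 ≥ 5k for k ≥ 1, this is ≤ 68/(5·5k) = (68/25)/k.
So |(-3k + 7)/(5k + 11) + 3/5| < ε whenever k > (68/25)/ε.
Take K = (68/25)/ε. If k > K then |(-3k + 7)/(5k + 11) + 3/5| ≤ (68/25)/k < ε.

K = (68/25)/ε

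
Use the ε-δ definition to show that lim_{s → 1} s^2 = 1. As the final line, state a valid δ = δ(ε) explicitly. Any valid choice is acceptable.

Let ε > 0 be given. We seek δ > 0 with 0 < |s − 1| < δ ⇒ |s^2 − 1| < ε.
Factor: s^2 − 1 = (s − 1)(s + 1), so |s^2 − 1| = |s − 1|·|s + 1|.
Impose δ ≤ 1 so that |s| < 2; then |s + 1| ≤ 3.
Hence |s^2 − 1| ≤ 3|s − 1|, which is < ε once |s − 1| < ε/3.
Take δ = min(1, ε/3). If 0 < |s − 1| < δ then both bounds hold and |s^2 − 1| ≤ 3|s − 1| < 3·(ε/3) = ε.

δ = min(1, ε/3)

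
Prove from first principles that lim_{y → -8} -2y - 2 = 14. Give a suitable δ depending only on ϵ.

Fix ϵ > 0. We need δ > 0 so that 0 < |y + 8| < δ implies |(-2y - 2) − 14| < ϵ.
|(-2y - 2) − 14| = |-2y - 16| = 2|y + 8|.
So 2|y + 8| < ϵ exactly when |y + 8| < ϵ/2.
Choosing δ = ϵ/2 gives |(-2y - 2) − 14| = 2|y + 8| < ϵ whenever |y + 8| < δ.

δ = ϵ/2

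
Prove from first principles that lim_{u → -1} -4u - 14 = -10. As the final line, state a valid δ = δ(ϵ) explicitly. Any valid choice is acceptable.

Fix ϵ > 0. We need δ > 0 so that 0 < |u + 1| < δ implies |(-4u - 14) + 10| < ϵ.
Since (-4u - 14) + 10 = -4(u + 1), we have |(-4u - 14) + 10| = 4|u + 1|.
Thus it suffices that |u + 1| < ϵ/4.
Choosing δ = ϵ/4 gives |(-4u - 14) + 10| = 4|u + 1| < ϵ whenever |u + 1| < δ.

δ = ϵ/4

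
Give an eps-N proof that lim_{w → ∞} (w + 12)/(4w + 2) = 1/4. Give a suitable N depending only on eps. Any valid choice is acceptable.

Fix eps > 0. We seek N > 0 such that w > N implies |(w + 12)/(4w + 2) − (1/4)| < eps.
(w + 12)/(4w + 2) − (1/4) = (4(w + 12) − (4w + 2)) / (4(4w + 2)) = 46/(4(4w + 2)).
For w > 0 we have 4w + 2 > 4w, so |(w + 12)/(4w + 2) − (1/4)| = 46/(4(4w + 2)) < 46/(4·4w) = (23/8)/w.
Thus |(w + 12)/(4w + 2) − (1/4)| < eps whenever w > (23/8)/eps.
Take N = (23/8)/eps. If w > N then |(w + 12)/(4w + 2) − (1/4)| < (23/8)/w < eps.

N = (23/8)/eps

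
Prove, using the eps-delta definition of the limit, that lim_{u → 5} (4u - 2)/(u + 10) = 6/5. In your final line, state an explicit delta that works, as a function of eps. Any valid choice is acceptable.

delta = min(15/2, (75/28)eps)

Suppose eps > 0. We want delta > 0 with 0 < |u − 5| < delta ⇒ |(4u - 2)/(u + 10) − (6/5)| < eps.
Combining over a common denominator, (4u - 2)/(u + 10) − (6/5) = [(4u - 2)·15 − 18·(u + 10)] / [15·(u + 10)] = 42(u − 5) / (15(u + 10)).
So |(4u - 2)/(u + 10) − (6/5)| = 42|u − 5| / (15·|u + 10|).
Require delta ≤ 15/2, so |u + 10| ≥ |15| − |u − 5| > 15 − 15/2 = 15/2.
Hence |(4u - 2)/(u + 10) − (6/5)| < 42|u − 5|/(15·(15/2)) = (28/75)|u − 5|, which is < eps once |u − 5| < (75/28)eps.
Take delta = min(15/2, (75/28)eps). Then 0 < |u − 5| < delta forces both bounds, so |(4u - 2)/(u + 10) − (6/5)| < eps.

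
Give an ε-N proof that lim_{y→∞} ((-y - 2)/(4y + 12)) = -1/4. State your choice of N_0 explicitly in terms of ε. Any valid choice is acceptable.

N_0 = (1/4)/ε

Let ε > 0. We seek N_0 > 0 such that y > N_0 implies |(-y - 2)/(4y + 12) + 1/4| < ε.
(-y - 2)/(4y + 12) + 1/4 = (4(-y - 2) − (-1)(4y + 12)) / (4(4y + 12)) = 4/(4(4y + 12)).
For y > 0 we have 4y + 12 > 4y, so |(-y - 2)/(4y + 12) + 1/4| = 4/(4(4y + 12)) < 4/(4·4y) = (1/4)/y.
Thus |(-y - 2)/(4y + 12) + 1/4| < ε whenever y > (1/4)/ε.
Take N_0 = (1/4)/ε. If y > N_0 then |(-y - 2)/(4y + 12) + 1/4| < (1/4)/y < ε.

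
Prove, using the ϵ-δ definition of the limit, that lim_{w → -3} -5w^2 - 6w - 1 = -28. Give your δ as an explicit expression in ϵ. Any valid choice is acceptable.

δ = min(1, ϵ/29)

Let ϵ > 0 be given. We want δ > 0 such that 0 < |w + 3| < δ implies |(-5w^2 - 6w - 1) + 28| < ϵ.
(-5w^2 - 6w - 1) + 28 = -5w^2 - 6w + 27 = (w + 3)(-5w + 9).
So |(-5w^2 - 6w - 1) + 28| = |w + 3|·|-5w + 9|.
Assume first that |w + 3| < 1, so |w| < 4. Then |-5w + 9| ≤ 5·4 + 9 = 29.
Hence |(-5w^2 - 6w - 1) + 28| ≤ 29|w + 3| < ϵ provided |w + 3| < ϵ/29.
Choosing δ = min(1, ϵ/29) ensures both conditions, hence |(-5w^2 - 6w - 1) + 28| < ϵ.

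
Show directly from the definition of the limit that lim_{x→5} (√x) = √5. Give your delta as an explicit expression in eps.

Suppose eps > 0. We want delta > 0 such that 0 < |x − 5| < delta implies |√x − √5| < eps.
Rationalise: √x − √5 = (x − 5)/(√x + √5), so |√x − √5| = |x − 5|/(√x + √5).
Restrict delta ≤ 5 so that |x − 5| < 5 forces x > 0, and then √x + √5 > √5.
Hence |√x − √5| < |x − 5|/√5, which is < eps once |x − 5| < √5·eps.
Take delta = min(5, √5·eps). If 0 < |x − 5| < delta then x > 0 and |√x − √5| < |x − 5|/√5 < eps.

delta = min(5, √5·eps)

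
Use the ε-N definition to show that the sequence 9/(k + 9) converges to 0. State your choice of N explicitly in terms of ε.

N = 9/ε

Let ε > 0. For k ≥ 1, |9/(k + 9) − 0| = 9/(k + 9) ≤ 9/k.
We need 9/k < ε, i.e. k > 9/ε.
Take N = 9/ε. If k > N then |9/(k + 9)| ≤ 9/k < ε.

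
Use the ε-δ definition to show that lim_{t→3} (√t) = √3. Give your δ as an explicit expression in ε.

Let ε > 0 be given. We want δ > 0 such that 0 < |t − 3| < δ implies |√t − √3| < ε.
Rationalise: √t − √3 = (t − 3)/(√t + √3), so |√t − √3| = |t − 3|/(√t + √3).
Restrict δ ≤ 3 so that |t − 3| < 3 forces t > 0, and then √t + √3 > √3.
Hence |√t − √3| < |t − 3|/√3, which is < ε once |t − 3| < √3·ε.
Take δ = min(3, √3·ε). If 0 < |t − 3| < δ then t > 0 and |√t − √3| < |t − 3|/√3 < ε.

δ = min(3, √3·ε)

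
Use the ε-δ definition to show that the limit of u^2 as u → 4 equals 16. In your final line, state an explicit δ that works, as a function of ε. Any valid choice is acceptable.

Let ε > 0. We seek δ > 0 with 0 < |u − 4| < δ ⇒ |u^2 − 16| < ε.
Factor: u^2 − 16 = (u − 4)(u + 4), so |u^2 − 16| = |u − 4|·|u + 4|.
Impose δ ≤ 1 so that |u| < 5; then |u + 4| ≤ 9.
Hence |u^2 − 16| ≤ 9|u − 4|, which is < ε once |u − 4| < ε/9.
Take δ = min(1, ε/9). If 0 < |u − 4| < δ then both bounds hold and |u^2 − 16| ≤ 9|u − 4| < 9·(ε/9) = ε.

δ = min(1, ε/9)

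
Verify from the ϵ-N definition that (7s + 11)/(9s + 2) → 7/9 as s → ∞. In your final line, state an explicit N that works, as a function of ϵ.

Let ϵ > 0 be given. We seek N > 0 such that s > N implies |(7s + 11)/(9s + 2) − (7/9)| < ϵ.
(7s + 11)/(9s + 2) − (7/9) = (9(7s + 11) − 7(9s + 2)) / (9(9s + 2)) = 85/(9(9s + 2)).
For s > 0 we have 9s + 2 > 9s, so |(7s + 11)/(9s + 2) − (7/9)| = 85/(9(9s + 2)) < 85/(9·9s) = (85/81)/s.
Thus |(7s + 11)/(9s + 2) − (7/9)| < ϵ whenever s > (85/81)/ϵ.
Take N = (85/81)/ϵ. If s > N then |(7s + 11)/(9s + 2) − (7/9)| < (85/81)/s < ϵ.

N = (85/81)/ϵ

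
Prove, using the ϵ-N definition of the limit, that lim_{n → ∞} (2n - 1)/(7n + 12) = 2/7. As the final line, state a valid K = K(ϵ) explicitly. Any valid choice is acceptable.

K = (31/49)/ϵ

Fix ϵ > 0. For n ≥ 1, |(2n - 1)/(7n + 12) − (2/7)| = |-31|/(7(7n + 12)) = 31/(7(7n + 12)).
Since 7n + 12 ≥ 7n for n ≥ 1, this is ≤ 31/(7·7n) = (31/49)/n.
So |(2n - 1)/(7n + 12) − (2/7)| < ϵ whenever n > (31/49)/ϵ.
Take K = (31/49)/ϵ. If n > K then |(2n - 1)/(7n + 12) − (2/7)| ≤ (31/49)/n < ϵ.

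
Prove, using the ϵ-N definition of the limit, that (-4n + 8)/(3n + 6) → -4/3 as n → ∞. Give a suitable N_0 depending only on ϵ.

N_0 = (16/3)/ϵ

Let ϵ > 0 be given. For n ≥ 1, |(-4n + 8)/(3n + 6) + 4/3| = |48|/(3(3n + 6)) = 48/(3(3n + 6)).
Since 3n + 6 ≥ 3n for n ≥ 1, this is ≤ 48/(3·3n) = (16/3)/n.
So |(-4n + 8)/(3n + 6) + 4/3| < ϵ whenever n > (16/3)/ϵ.
Take N_0 = (16/3)/ϵ. If n > N_0 then |(-4n + 8)/(3n + 6) + 4/3| ≤ (16/3)/n < ϵ.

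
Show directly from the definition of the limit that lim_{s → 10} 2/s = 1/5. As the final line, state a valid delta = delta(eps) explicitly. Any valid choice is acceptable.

Fix eps > 0. We seek delta > 0 such that 0 < |s − 10| < delta implies |2/s − (1/5)| < eps.
|2/s − (1/5)| = 2·|10 − s|/(10·|s|) = 2|s − 10|/(10|s|).
Restrict delta ≤ 5. Then |s − 10| < 5 gives |s| > 5, so 10|s| > 50.
Then |2/s − (1/5)| < 2|s − 10|/50, which is < eps when |s − 10| < 25eps.
Take delta = min(5, 25eps). Then 0 < |s − 10| < delta gives both |s − 10| < 5 and |s − 10| < 25eps, so |2/s − (1/5)| < eps.

delta = min(5, 25eps)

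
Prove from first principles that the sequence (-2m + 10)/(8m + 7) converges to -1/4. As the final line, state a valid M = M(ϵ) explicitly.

M = (47/32)/ϵ

Suppose ϵ > 0. For m ≥ 1, |(-2m + 10)/(8m + 7) + 1/4| = |94|/(8(8m + 7)) = 94/(8(8m + 7)).
Since 8m + 7 ≥ 8m for m ≥ 1, this is ≤ 94/(8·8m) = (47/32)/m.
So |(-2m + 10)/(8m + 7) + 1/4| < ϵ whenever m > (47/32)/ϵ.
Take M = (47/32)/ϵ. If m > M then |(-2m + 10)/(8m + 7) + 1/4| ≤ (47/32)/m < ϵ.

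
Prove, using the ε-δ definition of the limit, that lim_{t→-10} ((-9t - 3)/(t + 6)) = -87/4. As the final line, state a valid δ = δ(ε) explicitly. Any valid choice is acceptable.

Let ε > 0. We want δ > 0 with 0 < |t + 10| < δ ⇒ |(-9t - 3)/(t + 6) + 87/4| < ε.
Combining over a common denominator, (-9t - 3)/(t + 6) + 87/4 = [(-9t - 3)·(-4) − 87·(t + 6)] / [(-4)·(t + 6)] = -51(t + 10) / ((-4)(t + 6)).
So |(-9t - 3)/(t + 6) + 87/4| = 51|t + 10| / (4·|t + 6|).
Restrict δ ≤ 2. Then |t + 10| < 2 gives |t + 6| = |(t + 10) + (-4)| ≥ 4 − 2 = 2.
Hence |(-9t - 3)/(t + 6) + 87/4| < 51|t + 10|/(4·2) = (51/8)|t + 10|, which is < ε once |t + 10| < (8/51)ε.
Take δ = min(2, (8/51)ε). Then 0 < |t + 10| < δ forces both bounds, so |(-9t - 3)/(t + 6) + 87/4| < ε.

δ = min(2, (8/51)ε)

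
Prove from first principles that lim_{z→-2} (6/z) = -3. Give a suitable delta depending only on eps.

Fix eps > 0. We seek delta > 0 such that 0 < |z + 2| < delta implies |6/z + 3| < eps.
|6/z + 3| = 6·|-2 − z|/(2·|z|) = 6|z + 2|/(2|z|).
Restrict delta ≤ 1. Then |z + 2| < 1 gives |z| > 1, so 2|z| > 2.
Then |6/z + 3| < 6|z + 2|/2, which is < eps when |z + 2| < (1/3)eps.
Take delta = min(1, (1/3)eps). Then 0 < |z + 2| < delta gives both |z + 2| < 1 and |z + 2| < (1/3)eps, so |6/z + 3| < eps.

delta = min(1, (1/3)eps)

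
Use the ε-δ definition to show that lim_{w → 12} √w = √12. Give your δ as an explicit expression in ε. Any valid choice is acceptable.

δ = min(12, √12·ε)

Let ε > 0 be given. We want δ > 0 such that 0 < |w − 12| < δ implies |√w − √12| < ε.
Multiplying by the conjugate, |√w − √12| = |w − 12|/(√w + √12).
Restrict δ ≤ 12 so that |w − 12| < 12 forces w > 0, and then √w + √12 > √12.
Hence |√w − √12| < |w − 12|/√12, which is < ε once |w − 12| < √12·ε.
Take δ = min(12, √12·ε). If 0 < |w − 12| < δ then w > 0 and |√w − √12| < |w − 12|/√12 < ε.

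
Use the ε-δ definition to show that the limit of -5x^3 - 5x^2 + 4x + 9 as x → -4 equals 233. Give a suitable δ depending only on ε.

δ = min(1, ε/256)

Let ε > 0. We want δ > 0 such that 0 < |x + 4| < δ implies |(-5x^3 - 5x^2 + 4x + 9) − 233| < ε.
(-5x^3 - 5x^2 + 4x + 9) − 233 = -5x^3 - 5x^2 + 4x - 224 = (x + 4)(-5x^2 + 15x - 56).
So |(-5x^3 - 5x^2 + 4x + 9) − 233| = |x + 4|·|-5x^2 + 15x - 56|.
Require δ ≤ 1. Then |x + 4| < 1 gives |x| < 5, and by the triangle inequality |-5x^2 + 15x - 56| ≤ 5·5^2 + 15·5 + 56 = 256.
Hence |(-5x^3 - 5x^2 + 4x + 9) − 233| ≤ 256|x + 4| < ε provided |x + 4| < ε/256.
Choosing δ = min(1, ε/256) ensures both conditions, hence |(-5x^3 - 5x^2 + 4x + 9) − 233| < ε.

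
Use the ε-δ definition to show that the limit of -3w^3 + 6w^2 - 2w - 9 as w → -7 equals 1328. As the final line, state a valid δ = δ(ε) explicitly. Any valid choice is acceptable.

Let ε > 0. We want δ > 0 such that 0 < |w + 7| < δ implies |(-3w^3 + 6w^2 - 2w - 9) − 1328| < ε.
(-3w^3 + 6w^2 - 2w - 9) − 1328 = -3w^3 + 6w^2 - 2w - 1337 = (w + 7)(-3w^2 + 27w - 191).
So |(-3w^3 + 6w^2 - 2w - 9) − 1328| = |w + 7|·|-3w^2 + 27w - 191|.
Require δ ≤ 1. Then |w + 7| < 1 gives |w| < 8, and by the triangle inequality |-3w^2 + 27w - 191| ≤ 3·8^2 + 27·8 + 191 = 599.
Hence |(-3w^3 + 6w^2 - 2w - 9) − 1328| ≤ 599|w + 7| < ε provided |w + 7| < ε/599.
Take δ = min(1, ε/599). Then 0 < |w + 7| < δ gives both |w + 7| < 1 and |w + 7| < ε/599, so |(-3w^3 + 6w^2 - 2w - 9) − 1328| < ε.

δ = min(1, ε/599)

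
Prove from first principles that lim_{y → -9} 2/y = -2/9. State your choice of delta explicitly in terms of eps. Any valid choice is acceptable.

Suppose eps > 0. We seek delta > 0 such that 0 < |y + 9| < delta implies |2/y + 2/9| < eps.
|2/y + 2/9| = 2·|-9 − y|/(9·|y|) = 2|y + 9|/(9|y|).
Restrict delta ≤ 9/2. Then |y + 9| < 9/2 gives |y| > 9/2, so 9|y| > 81/2.
Then |2/y + 2/9| < 2|y + 9|/(81/2), which is < eps when |y + 9| < (81/4)eps.
Take delta = min(9/2, (81/4)eps). Then 0 < |y + 9| < delta gives both |y + 9| < 9/2 and |y + 9| < (81/4)eps, so |2/y + 2/9| < eps.

delta = min(9/2, (81/4)eps)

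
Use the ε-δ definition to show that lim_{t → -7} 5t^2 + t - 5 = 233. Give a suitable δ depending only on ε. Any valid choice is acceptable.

Let ε > 0. We want δ > 0 such that 0 < |t + 7| < δ implies |(5t^2 + t - 5) − 233| < ε.
(5t^2 + t - 5) − 233 = 5t^2 + t - 238 = (t + 7)(5t - 34).
So |(5t^2 + t - 5) − 233| = |t + 7|·|5t - 34|.
Require δ ≤ 1. Then |t + 7| < 1 gives |t| < 8, and by the triangle inequality |5t - 34| ≤ 5·8 + 34 = 74.
Hence |(5t^2 + t - 5) − 233| ≤ 74|t + 7| < ε provided |t + 7| < ε/74.
Choosing δ = min(1, ε/74) ensures both conditions, hence |(5t^2 + t - 5) − 233| < ε.

δ = min(1, ε/74)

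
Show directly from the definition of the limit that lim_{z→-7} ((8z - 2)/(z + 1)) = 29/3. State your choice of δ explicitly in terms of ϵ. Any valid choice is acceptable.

Suppose ϵ > 0. We want δ > 0 with 0 < |z + 7| < δ ⇒ |(8z - 2)/(z + 1) − (29/3)| < ϵ.
Combining over a common denominator, (8z - 2)/(z + 1) − (29/3) = [(8z - 2)·(-6) − (-58)·(z + 1)] / [(-6)·(z + 1)] = 10(z + 7) / ((-6)(z + 1)).
So |(8z - 2)/(z + 1) − (29/3)| = 10|z + 7| / (6·|z + 1|).
Require δ ≤ 3, so |z + 1| ≥ |-6| − |z + 7| > 6 − 3 = 3.
Hence |(8z - 2)/(z + 1) − (29/3)| < 10|z + 7|/(6·3) = (5/9)|z + 7|, which is < ϵ once |z + 7| < (9/5)ϵ.
Take δ = min(3, (9/5)ϵ). Then 0 < |z + 7| < δ forces both bounds, so |(8z - 2)/(z + 1) − (29/3)| < ϵ.

δ = min(3, (9/5)ϵ)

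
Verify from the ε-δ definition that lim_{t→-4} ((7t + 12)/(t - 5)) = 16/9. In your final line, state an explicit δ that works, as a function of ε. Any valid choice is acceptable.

δ = min(9/2, (81/94)ε)

Let ε > 0 be given. We want δ > 0 with 0 < |t + 4| < δ ⇒ |(7t + 12)/(t - 5) − (16/9)| < ε.
Combining over a common denominator, (7t + 12)/(t - 5) − (16/9) = [(7t + 12)·(-9) − (-16)·(t - 5)] / [(-9)·(t - 5)] = -47(t + 4) / ((-9)(t - 5)).
So |(7t + 12)/(t - 5) − (16/9)| = 47|t + 4| / (9·|t − 5|).
Restrict δ ≤ 9/2. Then |t + 4| < 9/2 gives |t − 5| = |(t + 4) + (-9)| ≥ 9 − 9/2 = 9/2.
Hence |(7t + 12)/(t - 5) − (16/9)| < 47|t + 4|/(9·(9/2)) = (94/81)|t + 4|, which is < ε once |t + 4| < (81/94)ε.
Take δ = min(9/2, (81/94)ε). Then 0 < |t + 4| < δ forces both bounds, so |(7t + 12)/(t - 5) − (16/9)| < ε.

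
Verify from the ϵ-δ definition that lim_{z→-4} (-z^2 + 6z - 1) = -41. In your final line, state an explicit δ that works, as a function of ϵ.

Let ϵ > 0 be given. We want δ > 0 such that 0 < |z + 4| < δ implies |(-z^2 + 6z - 1) + 41| < ϵ.
(-z^2 + 6z - 1) + 41 = -z^2 + 6z + 40 = (z + 4)(-z + 10).
So |(-z^2 + 6z - 1) + 41| = |z + 4|·|-z + 10|.
Require δ ≤ 1. Then |z + 4| < 1 gives |z| < 5, and by the triangle inequality |-z + 10| ≤ 5 + 10 = 15.
Hence |(-z^2 + 6z - 1) + 41| ≤ 15|z + 4| < ϵ provided |z + 4| < ϵ/15.
Take δ = min(1, ϵ/15). Then 0 < |z + 4| < δ gives both |z + 4| < 1 and |z + 4| < ϵ/15, so |(-z^2 + 6z - 1) + 41| < ϵ.

δ = min(1, ϵ/15)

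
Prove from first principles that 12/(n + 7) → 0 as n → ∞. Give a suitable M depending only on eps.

Suppose eps > 0. For n ≥ 1, |12/(n + 7) − 0| = 12/(n + 7) ≤ 12/n.
We need 12/n < eps, i.e. n > 12/eps.
Take M = 12/eps. If n > M then |12/(n + 7)| ≤ 12/n < eps.

M = 12/eps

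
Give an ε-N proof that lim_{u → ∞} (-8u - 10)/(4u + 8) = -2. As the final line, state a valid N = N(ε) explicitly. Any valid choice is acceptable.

N = (3/2)/ε

Fix ε > 0. We seek N > 0 such that u > N implies |(-8u - 10)/(4u + 8) + 2| < ε.
(-8u - 10)/(4u + 8) + 2 = (4(-8u - 10) − (-8)(4u + 8)) / (4(4u + 8)) = 24/(4(4u + 8)).
For u > 0 we have 4u + 8 > 4u, so |(-8u - 10)/(4u + 8) + 2| = 24/(4(4u + 8)) < 24/(4·4u) = (3/2)/u.
Thus |(-8u - 10)/(4u + 8) + 2| < ε whenever u > (3/2)/ε.
Take N = (3/2)/ε. If u > N then |(-8u - 10)/(4u + 8) + 2| < (3/2)/u < ε.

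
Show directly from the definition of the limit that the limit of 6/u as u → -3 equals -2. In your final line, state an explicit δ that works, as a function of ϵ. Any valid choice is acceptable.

Suppose ϵ > 0. We seek δ > 0 such that 0 < |u + 3| < δ implies |6/u + 2| < ϵ.
|6/u + 2| = 6·|-3 − u|/(3·|u|) = 6|u + 3|/(3|u|).
Restrict δ ≤ 3/2. Then |u + 3| < 3/2 gives |u| > 3/2, so 3|u| > 9/2.
Then |6/u + 2| < 6|u + 3|/(9/2), which is < ϵ when |u + 3| < (3/4)ϵ.
Take δ = min(3/2, (3/4)ϵ). Then 0 < |u + 3| < δ gives both |u + 3| < 3/2 and |u + 3| < (3/4)ϵ, so |6/u + 2| < ϵ.

δ = min(3/2, (3/4)ϵ)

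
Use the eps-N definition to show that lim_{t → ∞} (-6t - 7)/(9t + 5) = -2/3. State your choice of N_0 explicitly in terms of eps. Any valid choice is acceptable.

N_0 = (11/27)/eps

Let eps > 0 be given. We seek N_0 > 0 such that t > N_0 implies |(-6t - 7)/(9t + 5) + 2/3| < eps.
(-6t - 7)/(9t + 5) + 2/3 = (9(-6t - 7) − (-6)(9t + 5)) / (9(9t + 5)) = -33/(9(9t + 5)).
For t > 0 we have 9t + 5 > 9t, so |(-6t - 7)/(9t + 5) + 2/3| = 33/(9(9t + 5)) < 33/(9·9t) = (11/27)/t.
Thus |(-6t - 7)/(9t + 5) + 2/3| < eps whenever t > (11/27)/eps.
Take N_0 = (11/27)/eps. If t > N_0 then |(-6t - 7)/(9t + 5) + 2/3| < (11/27)/t < eps.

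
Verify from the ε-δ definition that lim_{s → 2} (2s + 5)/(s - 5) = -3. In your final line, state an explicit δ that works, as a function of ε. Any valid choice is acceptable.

δ = min(3/2, (3/10)ε)

Suppose ε > 0. We want δ > 0 with 0 < |s − 2| < δ ⇒ |(2s + 5)/(s - 5) + 3| < ε.
Combining over a common denominator, (2s + 5)/(s - 5) + 3 = [(2s + 5)·(-3) − 9·(s - 5)] / [(-3)·(s - 5)] = -15(s − 2) / ((-3)(s - 5)).
So |(2s + 5)/(s - 5) + 3| = 15|s − 2| / (3·|s − 5|).
Require δ ≤ 3/2, so |s − 5| ≥ |-3| − |s − 2| > 3 − 3/2 = 3/2.
Hence |(2s + 5)/(s - 5) + 3| < 15|s − 2|/(3·(3/2)) = (10/3)|s − 2|, which is < ε once |s − 2| < (3/10)ε.
Take δ = min(3/2, (3/10)ε). Then 0 < |s − 2| < δ forces both bounds, so |(2s + 5)/(s - 5) + 3| < ε.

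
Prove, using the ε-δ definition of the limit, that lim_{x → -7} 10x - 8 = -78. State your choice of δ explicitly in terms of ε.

δ = ε/10

Let ε > 0. We need δ > 0 so that 0 < |x + 7| < δ implies |(10x - 8) + 78| < ε.
|(10x - 8) + 78| = |10x + 70| = 10|x + 7|.
So 10|x + 7| < ε exactly when |x + 7| < ε/10.
Choosing δ = ε/10 gives |(10x - 8) + 78| = 10|x + 7| < ε whenever |x + 7| < δ.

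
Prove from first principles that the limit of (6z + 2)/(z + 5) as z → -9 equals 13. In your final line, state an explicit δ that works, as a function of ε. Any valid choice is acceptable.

δ = min(2, (2/7)ε)

Let ε > 0 be given. We want δ > 0 with 0 < |z + 9| < δ ⇒ |(6z + 2)/(z + 5) − 13| < ε.
Combining over a common denominator, (6z + 2)/(z + 5) − 13 = [(6z + 2)·(-4) − (-52)·(z + 5)] / [(-4)·(z + 5)] = 28(z + 9) / ((-4)(z + 5)).
So |(6z + 2)/(z + 5) − 13| = 28|z + 9| / (4·|z + 5|).
Restrict δ ≤ 2. Then |z + 9| < 2 gives |z + 5| = |(z + 9) + (-4)| ≥ 4 − 2 = 2.
Hence |(6z + 2)/(z + 5) − 13| < 28|z + 9|/(4·2) = (7/2)|z + 9|, which is < ε once |z + 9| < (2/7)ε.
Take δ = min(2, (2/7)ε). Then 0 < |z + 9| < δ forces both bounds, so |(6z + 2)/(z + 5) − 13| < ε.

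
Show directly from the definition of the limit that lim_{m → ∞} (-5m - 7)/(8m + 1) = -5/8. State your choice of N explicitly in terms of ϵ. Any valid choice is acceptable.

Let ϵ > 0 be given. For m ≥ 1, |(-5m - 7)/(8m + 1) + 5/8| = |-51|/(8(8m + 1)) = 51/(8(8m + 1)).
Since 8m + 1 ≥ 8m for m ≥ 1, this is ≤ 51/(8·8m) = (51/64)/m.
So |(-5m - 7)/(8m + 1) + 5/8| < ϵ whenever m > (51/64)/ϵ.
Take N = (51/64)/ϵ. If m > N then |(-5m - 7)/(8m + 1) + 5/8| ≤ (51/64)/m < ϵ.

N = (51/64)/ϵ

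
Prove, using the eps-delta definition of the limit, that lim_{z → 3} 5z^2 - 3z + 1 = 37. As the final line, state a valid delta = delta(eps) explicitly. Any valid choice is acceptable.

Let eps > 0 be given. We want delta > 0 such that 0 < |z − 3| < delta implies |(5z^2 - 3z + 1) − 37| < eps.
(5z^2 - 3z + 1) − 37 = 5z^2 - 3z - 36 = (z − 3)(5z + 12).
So |(5z^2 - 3z + 1) − 37| = |z − 3|·|5z + 12|.
Assume first that |z − 3| < 2, so |z| < 5. Then |5z + 12| ≤ 5·5 + 12 = 37.
Hence |(5z^2 - 3z + 1) − 37| ≤ 37|z − 3| < eps provided |z − 3| < eps/37.
Choosing delta = min(2, eps/37) ensures both conditions, hence |(5z^2 - 3z + 1) − 37| < eps.

delta = min(2, eps/37)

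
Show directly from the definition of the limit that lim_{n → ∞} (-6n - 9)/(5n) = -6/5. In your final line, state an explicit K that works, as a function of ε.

Fix ε > 0. For n ≥ 1, |(-6n - 9)/(5n) + 6/5| = |-45|/(5(5n)) = 45/(5(5n)).
Since 5n ≥ 5n for n ≥ 1, this is ≤ 45/(5·5n) = (9/5)/n.
So |(-6n - 9)/(5n) + 6/5| < ε whenever n > (9/5)/ε.
Take K = (9/5)/ε. If n > K then |(-6n - 9)/(5n) + 6/5| ≤ (9/5)/n < ε.

K = (9/5)/ε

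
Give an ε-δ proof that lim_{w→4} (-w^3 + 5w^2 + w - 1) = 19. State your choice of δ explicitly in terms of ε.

δ = min(2, ε/47)

Let ε > 0 be given. We want δ > 0 such that 0 < |w − 4| < δ implies |(-w^3 + 5w^2 + w - 1) − 19| < ε.
(-w^3 + 5w^2 + w - 1) − 19 = -w^3 + 5w^2 + w - 20 = (w − 4)(-w^2 + w + 5).
So |(-w^3 + 5w^2 + w - 1) − 19| = |w − 4|·|-w^2 + w + 5|.
Assume first that |w − 4| < 2, so |w| < 6. Then |-w^2 + w + 5| ≤ 6^2 + 6 + 5 = 47.
Hence |(-w^3 + 5w^2 + w - 1) − 19| ≤ 47|w − 4| < ε provided |w − 4| < ε/47.
Take δ = min(2, ε/47). Then 0 < |w − 4| < δ gives both |w − 4| < 2 and |w − 4| < ε/47, so |(-w^3 + 5w^2 + w - 1) − 19| < ε.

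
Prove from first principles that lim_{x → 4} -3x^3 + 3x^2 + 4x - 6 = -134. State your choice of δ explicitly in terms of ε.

Let ε > 0. We want δ > 0 such that 0 < |x − 4| < δ implies |(-3x^3 + 3x^2 + 4x - 6) + 134| < ε.
(-3x^3 + 3x^2 + 4x - 6) + 134 = -3x^3 + 3x^2 + 4x + 128 = (x − 4)(-3x^2 - 9x - 32).
So |(-3x^3 + 3x^2 + 4x - 6) + 134| = |x − 4|·|-3x^2 - 9x - 32|.
Require δ ≤ 1. Then |x − 4| < 1 gives |x| < 5, and by the triangle inequality |-3x^2 - 9x - 32| ≤ 3·5^2 + 9·5 + 32 = 152.
Hence |(-3x^3 + 3x^2 + 4x - 6) + 134| ≤ 152|x − 4| < ε provided |x − 4| < ε/152.
Choosing δ = min(1, ε/152) ensures both conditions, hence |(-3x^3 + 3x^2 + 4x - 6) + 134| < ε.

δ = min(1, ε/152)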